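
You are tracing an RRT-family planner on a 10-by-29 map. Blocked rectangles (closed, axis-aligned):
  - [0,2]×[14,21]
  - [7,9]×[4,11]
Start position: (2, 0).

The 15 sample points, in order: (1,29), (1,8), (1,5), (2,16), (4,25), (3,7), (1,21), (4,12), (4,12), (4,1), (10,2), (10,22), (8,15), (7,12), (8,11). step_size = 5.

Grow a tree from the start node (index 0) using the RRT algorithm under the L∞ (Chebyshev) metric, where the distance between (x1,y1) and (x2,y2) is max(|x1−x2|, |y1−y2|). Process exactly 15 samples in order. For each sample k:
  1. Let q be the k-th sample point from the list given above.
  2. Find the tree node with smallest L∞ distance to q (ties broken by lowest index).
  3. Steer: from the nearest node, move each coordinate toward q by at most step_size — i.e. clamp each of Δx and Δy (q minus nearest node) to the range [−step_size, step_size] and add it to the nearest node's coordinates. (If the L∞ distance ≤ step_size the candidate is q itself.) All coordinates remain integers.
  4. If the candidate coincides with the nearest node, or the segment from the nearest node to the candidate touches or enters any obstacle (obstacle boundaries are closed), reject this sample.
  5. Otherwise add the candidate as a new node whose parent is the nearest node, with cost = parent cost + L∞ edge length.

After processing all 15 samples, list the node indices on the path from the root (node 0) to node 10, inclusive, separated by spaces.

Path: 0 1 2 3 4 10

1. q=(1,29) nearest=0 d=29 new=(1,5) → add node 1 parent=0 cost=5
2. q=(1,8) nearest=1 d=3 new=(1,8) → add node 2 parent=1 cost=8
3. q=(1,5) nearest=1 d=0 → coincident, reject
4. q=(2,16) nearest=2 d=8 new=(2,13) → add node 3 parent=2 cost=13
5. q=(4,25) nearest=3 d=12 new=(4,18) → add node 4 parent=3 cost=18
6. q=(3,7) nearest=1 d=2 new=(3,7) → add node 5 parent=1 cost=7
7. q=(1,21) nearest=4 d=3 new=(1,21) → blocked by [0,2]×[14,21], reject
8. q=(4,12) nearest=3 d=2 new=(4,12) → add node 6 parent=3 cost=15
9. q=(4,12) nearest=6 d=0 → coincident, reject
10. q=(4,1) nearest=0 d=2 new=(4,1) → add node 7 parent=0 cost=2
11. q=(10,2) nearest=7 d=6 new=(9,2) → add node 8 parent=7 cost=7
12. q=(10,22) nearest=4 d=6 new=(9,22) → add node 9 parent=4 cost=23
13. q=(8,15) nearest=4 d=4 new=(8,15) → add node 10 parent=4 cost=22
14. q=(7,12) nearest=6 d=3 new=(7,12) → add node 11 parent=6 cost=18
15. q=(8,11) nearest=11 d=1 new=(8,11) → blocked by [7,9]×[4,11], reject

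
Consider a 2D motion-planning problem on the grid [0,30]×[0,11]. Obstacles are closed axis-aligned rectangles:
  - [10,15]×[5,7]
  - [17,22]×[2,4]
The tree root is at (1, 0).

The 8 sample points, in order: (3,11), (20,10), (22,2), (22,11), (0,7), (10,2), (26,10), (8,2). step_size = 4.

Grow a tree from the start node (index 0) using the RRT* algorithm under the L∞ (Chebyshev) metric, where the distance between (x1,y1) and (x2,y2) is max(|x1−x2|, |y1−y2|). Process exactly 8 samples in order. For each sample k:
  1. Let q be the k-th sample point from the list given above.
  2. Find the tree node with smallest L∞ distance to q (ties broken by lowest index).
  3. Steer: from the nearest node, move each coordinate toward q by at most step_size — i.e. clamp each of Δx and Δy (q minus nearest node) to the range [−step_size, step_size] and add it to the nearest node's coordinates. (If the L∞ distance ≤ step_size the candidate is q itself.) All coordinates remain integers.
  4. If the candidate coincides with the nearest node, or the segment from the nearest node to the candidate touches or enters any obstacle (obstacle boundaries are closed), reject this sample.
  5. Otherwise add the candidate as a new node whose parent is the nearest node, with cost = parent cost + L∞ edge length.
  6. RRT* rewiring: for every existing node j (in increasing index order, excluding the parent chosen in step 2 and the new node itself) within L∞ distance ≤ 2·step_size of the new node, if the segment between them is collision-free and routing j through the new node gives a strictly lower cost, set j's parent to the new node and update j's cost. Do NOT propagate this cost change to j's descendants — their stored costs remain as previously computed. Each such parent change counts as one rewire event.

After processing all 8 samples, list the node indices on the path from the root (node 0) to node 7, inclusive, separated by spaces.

1. q=(3,11) nearest=0 d=11 new=(3,4) → add node 1 parent=0 cost=4
2. q=(20,10) nearest=1 d=17 new=(7,8) → add node 2 parent=1 cost=8
3. q=(22,2) nearest=2 d=15 new=(11,4) → blocked by [10,15]×[5,7], reject
4. q=(22,11) nearest=2 d=15 new=(11,11) → add node 3 parent=2 cost=12
5. q=(0,7) nearest=1 d=3 new=(0,7) → add node 4 parent=1 cost=7
6. q=(10,2) nearest=2 d=6 new=(10,4) → add node 5 parent=2 cost=12
7. q=(26,10) nearest=3 d=15 new=(15,10) → add node 6 parent=3 cost=16
8. q=(8,2) nearest=5 d=2 new=(8,2) → add node 7 parent=5 cost=14

Path: 0 1 2 5 7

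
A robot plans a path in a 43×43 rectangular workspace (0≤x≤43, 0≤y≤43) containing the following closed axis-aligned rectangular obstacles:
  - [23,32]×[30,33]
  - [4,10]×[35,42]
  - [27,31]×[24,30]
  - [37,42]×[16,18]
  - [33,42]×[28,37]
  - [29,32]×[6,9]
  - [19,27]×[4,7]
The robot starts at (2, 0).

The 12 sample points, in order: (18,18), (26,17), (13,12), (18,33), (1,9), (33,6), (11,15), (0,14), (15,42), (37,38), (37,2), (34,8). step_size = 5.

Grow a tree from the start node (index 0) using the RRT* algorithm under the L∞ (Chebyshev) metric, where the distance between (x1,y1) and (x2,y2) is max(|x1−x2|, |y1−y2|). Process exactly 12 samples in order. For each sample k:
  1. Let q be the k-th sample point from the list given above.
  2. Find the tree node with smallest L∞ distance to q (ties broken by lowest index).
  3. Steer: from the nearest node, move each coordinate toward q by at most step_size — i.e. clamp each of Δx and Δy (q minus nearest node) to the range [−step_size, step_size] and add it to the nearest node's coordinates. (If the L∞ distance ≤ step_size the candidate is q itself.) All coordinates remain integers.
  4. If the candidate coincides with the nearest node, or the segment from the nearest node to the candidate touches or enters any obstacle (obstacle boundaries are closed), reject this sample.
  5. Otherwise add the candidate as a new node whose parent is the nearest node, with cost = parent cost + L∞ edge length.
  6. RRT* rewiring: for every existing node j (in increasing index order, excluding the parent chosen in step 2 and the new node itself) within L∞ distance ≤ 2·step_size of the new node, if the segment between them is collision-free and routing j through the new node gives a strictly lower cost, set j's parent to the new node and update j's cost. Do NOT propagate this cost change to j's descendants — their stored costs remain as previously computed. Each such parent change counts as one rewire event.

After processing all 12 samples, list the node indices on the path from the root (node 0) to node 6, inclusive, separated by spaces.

1. q=(18,18) nearest=0 d=18 new=(7,5) → add node 1 parent=0 cost=5
2. q=(26,17) nearest=1 d=19 new=(12,10) → add node 2 parent=1 cost=10
3. q=(13,12) nearest=2 d=2 new=(13,12) → add node 3 parent=2 cost=12
4. q=(18,33) nearest=3 d=21 new=(18,17) → add node 4 parent=3 cost=17
5. q=(1,9) nearest=1 d=6 new=(2,9) → add node 5 parent=1 cost=10
6. q=(33,6) nearest=4 d=15 new=(23,12) → add node 6 parent=4 cost=22
7. q=(11,15) nearest=3 d=3 new=(11,15) → add node 7 parent=3 cost=15
8. q=(0,14) nearest=5 d=5 new=(0,14) → add node 8 parent=5 cost=15
9. q=(15,42) nearest=4 d=25 new=(15,22) → add node 9 parent=4 cost=22
10. q=(37,38) nearest=4 d=21 new=(23,22) → add node 10 parent=4 cost=22
11. q=(37,2) nearest=6 d=14 new=(28,7) → add node 11 parent=6 cost=27
12. q=(34,8) nearest=11 d=6 new=(33,8) → blocked by [29,32]×[6,9], reject

Path: 0 1 2 3 4 6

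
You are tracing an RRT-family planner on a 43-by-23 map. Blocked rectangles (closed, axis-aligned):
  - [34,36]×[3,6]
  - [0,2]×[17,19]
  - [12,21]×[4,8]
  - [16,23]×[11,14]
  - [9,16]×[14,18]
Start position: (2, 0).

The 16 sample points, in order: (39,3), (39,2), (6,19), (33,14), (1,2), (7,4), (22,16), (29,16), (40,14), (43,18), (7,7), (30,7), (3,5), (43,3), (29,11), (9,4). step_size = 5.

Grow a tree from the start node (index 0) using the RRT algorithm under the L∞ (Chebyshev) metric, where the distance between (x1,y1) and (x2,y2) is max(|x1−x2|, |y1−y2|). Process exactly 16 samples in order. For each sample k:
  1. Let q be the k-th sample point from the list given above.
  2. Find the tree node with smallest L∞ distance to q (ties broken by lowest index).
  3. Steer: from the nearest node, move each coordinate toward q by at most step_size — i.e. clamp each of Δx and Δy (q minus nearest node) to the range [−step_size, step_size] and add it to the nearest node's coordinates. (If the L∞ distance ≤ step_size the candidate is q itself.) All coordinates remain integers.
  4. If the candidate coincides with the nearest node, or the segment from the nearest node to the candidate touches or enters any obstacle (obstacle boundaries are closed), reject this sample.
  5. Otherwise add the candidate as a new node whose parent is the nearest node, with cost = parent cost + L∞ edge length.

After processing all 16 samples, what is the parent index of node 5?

1. q=(39,3) nearest=0 d=37 new=(7,3) → add node 1 parent=0 cost=5
2. q=(39,2) nearest=1 d=32 new=(12,2) → add node 2 parent=1 cost=10
3. q=(6,19) nearest=1 d=16 new=(6,8) → add node 3 parent=1 cost=10
4. q=(33,14) nearest=2 d=21 new=(17,7) → blocked by [12,21]×[4,8], reject
5. q=(1,2) nearest=0 d=2 new=(1,2) → add node 4 parent=0 cost=2
6. q=(7,4) nearest=1 d=1 new=(7,4) → add node 5 parent=1 cost=6
7. q=(22,16) nearest=2 d=14 new=(17,7) → blocked by [12,21]×[4,8], reject
8. q=(29,16) nearest=2 d=17 new=(17,7) → blocked by [12,21]×[4,8], reject
9. q=(40,14) nearest=2 d=28 new=(17,7) → blocked by [12,21]×[4,8], reject
10. q=(43,18) nearest=2 d=31 new=(17,7) → blocked by [12,21]×[4,8], reject
11. q=(7,7) nearest=3 d=1 new=(7,7) → add node 6 parent=3 cost=11
12. q=(30,7) nearest=2 d=18 new=(17,7) → blocked by [12,21]×[4,8], reject
13. q=(3,5) nearest=3 d=3 new=(3,5) → add node 7 parent=3 cost=13
14. q=(43,3) nearest=2 d=31 new=(17,3) → add node 8 parent=2 cost=15
15. q=(29,11) nearest=8 d=12 new=(22,8) → blocked by [12,21]×[4,8], reject
16. q=(9,4) nearest=1 d=2 new=(9,4) → add node 9 parent=1 cost=7

Parent of node 5: 1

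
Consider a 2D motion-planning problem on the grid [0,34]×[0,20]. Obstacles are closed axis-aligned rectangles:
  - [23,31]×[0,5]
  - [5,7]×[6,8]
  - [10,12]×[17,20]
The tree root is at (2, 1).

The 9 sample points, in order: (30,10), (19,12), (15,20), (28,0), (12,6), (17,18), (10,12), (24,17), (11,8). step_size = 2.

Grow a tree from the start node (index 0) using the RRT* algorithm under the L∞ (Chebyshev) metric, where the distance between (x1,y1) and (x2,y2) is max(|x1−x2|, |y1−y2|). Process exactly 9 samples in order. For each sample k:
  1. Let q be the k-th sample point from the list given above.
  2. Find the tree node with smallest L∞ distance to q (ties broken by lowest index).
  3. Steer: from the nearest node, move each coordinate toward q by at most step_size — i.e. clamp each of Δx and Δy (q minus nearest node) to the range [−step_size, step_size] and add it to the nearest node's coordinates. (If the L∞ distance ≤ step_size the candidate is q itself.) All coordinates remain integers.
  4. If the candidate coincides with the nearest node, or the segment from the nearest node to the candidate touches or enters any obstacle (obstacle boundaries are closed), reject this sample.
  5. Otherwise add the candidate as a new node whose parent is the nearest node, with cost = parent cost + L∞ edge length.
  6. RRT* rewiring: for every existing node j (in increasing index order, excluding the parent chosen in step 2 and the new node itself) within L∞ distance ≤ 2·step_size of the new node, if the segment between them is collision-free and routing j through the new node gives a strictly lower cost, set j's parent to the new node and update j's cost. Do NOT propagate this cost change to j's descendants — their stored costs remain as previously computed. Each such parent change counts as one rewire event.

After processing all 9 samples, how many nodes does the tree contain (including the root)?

Node count: 7

1. q=(30,10) nearest=0 d=28 new=(4,3) → add node 1 parent=0 cost=2
2. q=(19,12) nearest=1 d=15 new=(6,5) → add node 2 parent=1 cost=4
3. q=(15,20) nearest=2 d=15 new=(8,7) → blocked by [5,7]×[6,8], reject
4. q=(28,0) nearest=2 d=22 new=(8,3) → add node 3 parent=2 cost=6
5. q=(12,6) nearest=3 d=4 new=(10,5) → add node 4 parent=3 cost=8
6. q=(17,18) nearest=2 d=13 new=(8,7) → blocked by [5,7]×[6,8], reject
7. q=(10,12) nearest=2 d=7 new=(8,7) → blocked by [5,7]×[6,8], reject
8. q=(24,17) nearest=4 d=14 new=(12,7) → add node 5 parent=4 cost=10
9. q=(11,8) nearest=5 d=1 new=(11,8) → add node 6 parent=5 cost=11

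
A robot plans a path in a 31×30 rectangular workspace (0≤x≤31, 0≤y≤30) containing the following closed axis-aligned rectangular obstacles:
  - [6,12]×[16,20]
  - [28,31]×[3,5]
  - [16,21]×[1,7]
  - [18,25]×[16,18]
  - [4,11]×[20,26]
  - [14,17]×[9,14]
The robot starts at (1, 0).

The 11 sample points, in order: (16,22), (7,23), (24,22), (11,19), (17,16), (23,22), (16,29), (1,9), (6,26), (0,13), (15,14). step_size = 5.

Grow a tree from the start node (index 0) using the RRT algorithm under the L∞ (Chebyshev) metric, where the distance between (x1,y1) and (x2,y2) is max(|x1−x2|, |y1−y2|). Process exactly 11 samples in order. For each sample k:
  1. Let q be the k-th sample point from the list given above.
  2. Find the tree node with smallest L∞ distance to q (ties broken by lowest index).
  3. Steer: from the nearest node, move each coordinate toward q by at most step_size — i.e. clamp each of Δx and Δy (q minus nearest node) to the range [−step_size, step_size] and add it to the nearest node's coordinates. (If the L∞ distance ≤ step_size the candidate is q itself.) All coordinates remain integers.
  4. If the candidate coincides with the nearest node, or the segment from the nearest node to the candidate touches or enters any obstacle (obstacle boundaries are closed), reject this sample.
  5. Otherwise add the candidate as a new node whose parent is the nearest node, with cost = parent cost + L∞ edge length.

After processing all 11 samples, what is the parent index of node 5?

1. q=(16,22) nearest=0 d=22 new=(6,5) → add node 1 parent=0 cost=5
2. q=(7,23) nearest=1 d=18 new=(7,10) → add node 2 parent=1 cost=10
3. q=(24,22) nearest=2 d=17 new=(12,15) → add node 3 parent=2 cost=15
4. q=(11,19) nearest=3 d=4 new=(11,19) → blocked by [6,12]×[16,20], reject
5. q=(17,16) nearest=3 d=5 new=(17,16) → add node 4 parent=3 cost=20
6. q=(23,22) nearest=4 d=6 new=(22,21) → blocked by [18,25]×[16,18], reject
7. q=(16,29) nearest=4 d=13 new=(16,21) → add node 5 parent=4 cost=25
8. q=(1,9) nearest=1 d=5 new=(1,9) → add node 6 parent=1 cost=10
9. q=(6,26) nearest=5 d=10 new=(11,26) → blocked by [4,11]×[20,26], reject
10. q=(0,13) nearest=6 d=4 new=(0,13) → add node 7 parent=6 cost=14
11. q=(15,14) nearest=4 d=2 new=(15,14) → blocked by [14,17]×[9,14], reject

Parent of node 5: 4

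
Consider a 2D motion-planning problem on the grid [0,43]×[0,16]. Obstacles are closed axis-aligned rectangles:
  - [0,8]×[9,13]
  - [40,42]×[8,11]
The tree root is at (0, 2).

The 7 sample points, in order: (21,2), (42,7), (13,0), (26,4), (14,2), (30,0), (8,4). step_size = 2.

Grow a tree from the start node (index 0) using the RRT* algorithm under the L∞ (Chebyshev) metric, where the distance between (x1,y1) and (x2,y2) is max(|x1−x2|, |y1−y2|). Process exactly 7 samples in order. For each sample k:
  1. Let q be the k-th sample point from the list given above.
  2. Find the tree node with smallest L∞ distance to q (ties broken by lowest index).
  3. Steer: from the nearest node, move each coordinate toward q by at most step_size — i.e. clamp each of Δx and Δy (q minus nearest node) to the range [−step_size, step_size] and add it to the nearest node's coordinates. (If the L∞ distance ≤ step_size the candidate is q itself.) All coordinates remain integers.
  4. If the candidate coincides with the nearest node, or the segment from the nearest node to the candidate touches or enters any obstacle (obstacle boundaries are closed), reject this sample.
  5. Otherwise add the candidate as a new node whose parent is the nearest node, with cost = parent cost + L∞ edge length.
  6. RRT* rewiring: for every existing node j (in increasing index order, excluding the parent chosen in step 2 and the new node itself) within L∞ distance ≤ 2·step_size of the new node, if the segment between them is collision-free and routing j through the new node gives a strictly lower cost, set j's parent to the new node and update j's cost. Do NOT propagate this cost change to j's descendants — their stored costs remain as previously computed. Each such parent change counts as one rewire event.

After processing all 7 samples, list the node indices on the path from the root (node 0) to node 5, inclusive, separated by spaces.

Path: 0 1 2 3 4 5

1. q=(21,2) nearest=0 d=21 new=(2,2) → add node 1 parent=0 cost=2
2. q=(42,7) nearest=1 d=40 new=(4,4) → add node 2 parent=1 cost=4
3. q=(13,0) nearest=2 d=9 new=(6,2) → add node 3 parent=2 cost=6
4. q=(26,4) nearest=3 d=20 new=(8,4) → add node 4 parent=3 cost=8
5. q=(14,2) nearest=4 d=6 new=(10,2) → add node 5 parent=4 cost=10
6. q=(30,0) nearest=5 d=20 new=(12,0) → add node 6 parent=5 cost=12
7. q=(8,4) nearest=4 d=0 → coincident, reject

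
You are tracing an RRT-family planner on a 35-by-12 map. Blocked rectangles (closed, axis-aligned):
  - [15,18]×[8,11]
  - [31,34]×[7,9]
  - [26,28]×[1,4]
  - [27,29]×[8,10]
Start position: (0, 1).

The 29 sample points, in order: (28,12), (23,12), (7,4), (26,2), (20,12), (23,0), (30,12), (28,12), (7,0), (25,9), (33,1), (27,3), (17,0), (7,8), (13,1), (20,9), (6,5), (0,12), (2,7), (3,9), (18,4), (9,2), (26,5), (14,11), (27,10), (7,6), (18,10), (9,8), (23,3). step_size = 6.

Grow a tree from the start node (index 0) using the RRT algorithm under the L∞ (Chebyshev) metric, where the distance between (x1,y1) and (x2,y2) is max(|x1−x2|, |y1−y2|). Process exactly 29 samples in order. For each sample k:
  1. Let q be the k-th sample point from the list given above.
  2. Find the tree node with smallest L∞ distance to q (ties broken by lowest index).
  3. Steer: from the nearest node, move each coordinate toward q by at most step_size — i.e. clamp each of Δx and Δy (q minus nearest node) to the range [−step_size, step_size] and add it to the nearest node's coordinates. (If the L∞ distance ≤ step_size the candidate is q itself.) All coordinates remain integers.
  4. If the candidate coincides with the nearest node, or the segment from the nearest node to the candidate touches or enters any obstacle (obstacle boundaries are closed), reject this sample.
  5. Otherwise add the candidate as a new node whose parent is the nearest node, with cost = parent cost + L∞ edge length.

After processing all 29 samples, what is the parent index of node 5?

1. q=(28,12) nearest=0 d=28 new=(6,7) → add node 1 parent=0 cost=6
2. q=(23,12) nearest=1 d=17 new=(12,12) → add node 2 parent=1 cost=12
3. q=(7,4) nearest=1 d=3 new=(7,4) → add node 3 parent=1 cost=9
4. q=(26,2) nearest=2 d=14 new=(18,6) → blocked by [15,18]×[8,11], reject
5. q=(20,12) nearest=2 d=8 new=(18,12) → add node 4 parent=2 cost=18
6. q=(23,0) nearest=2 d=12 new=(18,6) → blocked by [15,18]×[8,11], reject
7. q=(30,12) nearest=4 d=12 new=(24,12) → add node 5 parent=4 cost=24
8. q=(28,12) nearest=5 d=4 new=(28,12) → add node 6 parent=5 cost=28
9. q=(7,0) nearest=3 d=4 new=(7,0) → add node 7 parent=3 cost=13
10. q=(25,9) nearest=5 d=3 new=(25,9) → add node 8 parent=5 cost=27
11. q=(33,1) nearest=8 d=8 new=(31,3) → add node 9 parent=8 cost=33
12. q=(27,3) nearest=9 d=4 new=(27,3) → blocked by [26,28]×[1,4], reject
13. q=(17,0) nearest=8 d=9 new=(19,3) → add node 10 parent=8 cost=33
14. q=(7,8) nearest=1 d=1 new=(7,8) → add node 11 parent=1 cost=7
15. q=(13,1) nearest=3 d=6 new=(13,1) → add node 12 parent=3 cost=15
16. q=(20,9) nearest=4 d=3 new=(20,9) → add node 13 parent=4 cost=21
17. q=(6,5) nearest=3 d=1 new=(6,5) → add node 14 parent=3 cost=10
18. q=(0,12) nearest=1 d=6 new=(0,12) → add node 15 parent=1 cost=12
19. q=(2,7) nearest=1 d=4 new=(2,7) → add node 16 parent=1 cost=10
20. q=(3,9) nearest=16 d=2 new=(3,9) → add node 17 parent=16 cost=12
21. q=(18,4) nearest=10 d=1 new=(18,4) → add node 18 parent=10 cost=34
22. q=(9,2) nearest=3 d=2 new=(9,2) → add node 19 parent=3 cost=11
23. q=(26,5) nearest=8 d=4 new=(26,5) → add node 20 parent=8 cost=31
24. q=(14,11) nearest=2 d=2 new=(14,11) → add node 21 parent=2 cost=14
25. q=(27,10) nearest=6 d=2 new=(27,10) → blocked by [27,29]×[8,10], reject
26. q=(7,6) nearest=1 d=1 new=(7,6) → add node 22 parent=1 cost=7
27. q=(18,10) nearest=4 d=2 new=(18,10) → blocked by [15,18]×[8,11], reject
28. q=(9,8) nearest=11 d=2 new=(9,8) → add node 23 parent=11 cost=9
29. q=(23,3) nearest=20 d=3 new=(23,3) → add node 24 parent=20 cost=34

Parent of node 5: 4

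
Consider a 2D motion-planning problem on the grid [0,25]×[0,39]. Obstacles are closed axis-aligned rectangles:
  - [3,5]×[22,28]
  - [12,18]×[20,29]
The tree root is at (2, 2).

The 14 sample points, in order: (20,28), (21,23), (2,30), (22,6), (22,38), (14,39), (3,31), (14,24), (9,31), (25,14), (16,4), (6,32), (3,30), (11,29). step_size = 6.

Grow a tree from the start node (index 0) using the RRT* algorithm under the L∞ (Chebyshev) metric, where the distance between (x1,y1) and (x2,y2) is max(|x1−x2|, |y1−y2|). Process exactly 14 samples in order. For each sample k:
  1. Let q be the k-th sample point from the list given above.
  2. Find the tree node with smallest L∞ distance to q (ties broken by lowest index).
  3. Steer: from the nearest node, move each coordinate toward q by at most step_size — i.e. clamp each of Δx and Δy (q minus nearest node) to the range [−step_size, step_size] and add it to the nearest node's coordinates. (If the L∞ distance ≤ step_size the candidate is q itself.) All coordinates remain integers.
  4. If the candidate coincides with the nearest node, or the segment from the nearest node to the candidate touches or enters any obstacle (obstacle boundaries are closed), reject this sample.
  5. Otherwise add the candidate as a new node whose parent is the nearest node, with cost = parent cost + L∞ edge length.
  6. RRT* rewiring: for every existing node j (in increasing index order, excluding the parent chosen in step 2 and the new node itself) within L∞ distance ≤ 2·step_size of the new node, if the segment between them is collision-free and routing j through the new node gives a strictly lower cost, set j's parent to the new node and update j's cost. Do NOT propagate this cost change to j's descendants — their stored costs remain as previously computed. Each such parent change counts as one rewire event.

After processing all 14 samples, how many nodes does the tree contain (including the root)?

Node count: 11

1. q=(20,28) nearest=0 d=26 new=(8,8) → add node 1 parent=0 cost=6
2. q=(21,23) nearest=1 d=15 new=(14,14) → add node 2 parent=1 cost=12
3. q=(2,30) nearest=2 d=16 new=(8,20) → add node 3 parent=2 cost=18
4. q=(22,6) nearest=2 d=8 new=(20,8) → add node 4 parent=2 cost=18
5. q=(22,38) nearest=3 d=18 new=(14,26) → blocked by [12,18]×[20,29], reject
6. q=(14,39) nearest=3 d=19 new=(14,26) → blocked by [12,18]×[20,29], reject
7. q=(3,31) nearest=3 d=11 new=(3,26) → blocked by [3,5]×[22,28], reject
8. q=(14,24) nearest=3 d=6 new=(14,24) → blocked by [12,18]×[20,29], reject
9. q=(9,31) nearest=3 d=11 new=(9,26) → add node 5 parent=3 cost=24
10. q=(25,14) nearest=4 d=6 new=(25,14) → add node 6 parent=4 cost=24
11. q=(16,4) nearest=4 d=4 new=(16,4) → add node 7 parent=4 cost=22
12. q=(6,32) nearest=5 d=6 new=(6,32) → add node 8 parent=5 cost=30
13. q=(3,30) nearest=8 d=3 new=(3,30) → add node 9 parent=8 cost=33
14. q=(11,29) nearest=5 d=3 new=(11,29) → add node 10 parent=5 cost=27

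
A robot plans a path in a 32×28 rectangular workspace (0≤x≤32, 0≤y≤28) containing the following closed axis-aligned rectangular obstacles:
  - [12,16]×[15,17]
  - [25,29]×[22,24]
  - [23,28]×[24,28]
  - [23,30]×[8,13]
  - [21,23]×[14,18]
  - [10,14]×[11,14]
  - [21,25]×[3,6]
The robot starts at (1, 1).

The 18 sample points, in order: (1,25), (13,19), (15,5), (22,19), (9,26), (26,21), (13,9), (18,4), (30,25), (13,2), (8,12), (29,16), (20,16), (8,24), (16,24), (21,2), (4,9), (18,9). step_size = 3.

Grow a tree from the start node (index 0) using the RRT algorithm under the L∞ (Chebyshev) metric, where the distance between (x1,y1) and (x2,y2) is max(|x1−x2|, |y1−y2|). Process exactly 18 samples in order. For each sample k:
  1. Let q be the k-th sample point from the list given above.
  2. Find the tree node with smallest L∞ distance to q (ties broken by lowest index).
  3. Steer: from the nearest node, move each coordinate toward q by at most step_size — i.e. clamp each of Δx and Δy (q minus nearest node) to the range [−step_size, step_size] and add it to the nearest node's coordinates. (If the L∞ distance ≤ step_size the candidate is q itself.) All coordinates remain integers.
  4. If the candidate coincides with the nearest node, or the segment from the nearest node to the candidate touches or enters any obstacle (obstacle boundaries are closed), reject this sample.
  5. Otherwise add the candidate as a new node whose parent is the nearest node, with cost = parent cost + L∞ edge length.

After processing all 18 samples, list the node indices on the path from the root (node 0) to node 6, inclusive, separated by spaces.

Path: 0 1 2 3 4 6

1. q=(1,25) nearest=0 d=24 new=(1,4) → add node 1 parent=0 cost=3
2. q=(13,19) nearest=1 d=15 new=(4,7) → add node 2 parent=1 cost=6
3. q=(15,5) nearest=2 d=11 new=(7,5) → add node 3 parent=2 cost=9
4. q=(22,19) nearest=3 d=15 new=(10,8) → add node 4 parent=3 cost=12
5. q=(9,26) nearest=4 d=18 new=(9,11) → add node 5 parent=4 cost=15
6. q=(26,21) nearest=4 d=16 new=(13,11) → blocked by [10,14]×[11,14], reject
7. q=(13,9) nearest=4 d=3 new=(13,9) → add node 6 parent=4 cost=15
8. q=(18,4) nearest=6 d=5 new=(16,6) → add node 7 parent=6 cost=18
9. q=(30,25) nearest=6 d=17 new=(16,12) → add node 8 parent=6 cost=18
10. q=(13,2) nearest=7 d=4 new=(13,3) → add node 9 parent=7 cost=21
11. q=(8,12) nearest=5 d=1 new=(8,12) → add node 10 parent=5 cost=16
12. q=(29,16) nearest=7 d=13 new=(19,9) → add node 11 parent=7 cost=21
13. q=(20,16) nearest=8 d=4 new=(19,15) → add node 12 parent=8 cost=21
14. q=(8,24) nearest=12 d=11 new=(16,18) → add node 13 parent=12 cost=24
15. q=(16,24) nearest=13 d=6 new=(16,21) → add node 14 parent=13 cost=27
16. q=(21,2) nearest=7 d=5 new=(19,3) → add node 15 parent=7 cost=21
17. q=(4,9) nearest=2 d=2 new=(4,9) → add node 16 parent=2 cost=8
18. q=(18,9) nearest=11 d=1 new=(18,9) → add node 17 parent=11 cost=22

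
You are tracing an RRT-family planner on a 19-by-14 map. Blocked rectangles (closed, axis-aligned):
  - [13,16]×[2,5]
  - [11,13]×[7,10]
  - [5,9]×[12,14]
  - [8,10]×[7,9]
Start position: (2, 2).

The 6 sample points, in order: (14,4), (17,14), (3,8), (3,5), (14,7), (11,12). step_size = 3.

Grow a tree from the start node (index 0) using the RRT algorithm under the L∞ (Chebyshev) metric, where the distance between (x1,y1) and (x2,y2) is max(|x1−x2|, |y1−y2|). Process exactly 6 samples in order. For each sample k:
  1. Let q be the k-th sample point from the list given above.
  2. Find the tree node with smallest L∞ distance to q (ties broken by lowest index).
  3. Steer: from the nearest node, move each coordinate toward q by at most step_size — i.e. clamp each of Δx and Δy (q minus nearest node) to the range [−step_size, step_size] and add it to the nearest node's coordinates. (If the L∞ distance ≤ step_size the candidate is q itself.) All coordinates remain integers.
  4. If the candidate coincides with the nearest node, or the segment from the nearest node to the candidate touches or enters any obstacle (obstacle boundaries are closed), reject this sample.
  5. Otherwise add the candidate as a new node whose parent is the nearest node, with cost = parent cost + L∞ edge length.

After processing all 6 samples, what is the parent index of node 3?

1. q=(14,4) nearest=0 d=12 new=(5,4) → add node 1 parent=0 cost=3
2. q=(17,14) nearest=1 d=12 new=(8,7) → blocked by [8,10]×[7,9], reject
3. q=(3,8) nearest=1 d=4 new=(3,7) → add node 2 parent=1 cost=6
4. q=(3,5) nearest=1 d=2 new=(3,5) → add node 3 parent=1 cost=5
5. q=(14,7) nearest=1 d=9 new=(8,7) → blocked by [8,10]×[7,9], reject
6. q=(11,12) nearest=1 d=8 new=(8,7) → blocked by [8,10]×[7,9], reject

Parent of node 3: 1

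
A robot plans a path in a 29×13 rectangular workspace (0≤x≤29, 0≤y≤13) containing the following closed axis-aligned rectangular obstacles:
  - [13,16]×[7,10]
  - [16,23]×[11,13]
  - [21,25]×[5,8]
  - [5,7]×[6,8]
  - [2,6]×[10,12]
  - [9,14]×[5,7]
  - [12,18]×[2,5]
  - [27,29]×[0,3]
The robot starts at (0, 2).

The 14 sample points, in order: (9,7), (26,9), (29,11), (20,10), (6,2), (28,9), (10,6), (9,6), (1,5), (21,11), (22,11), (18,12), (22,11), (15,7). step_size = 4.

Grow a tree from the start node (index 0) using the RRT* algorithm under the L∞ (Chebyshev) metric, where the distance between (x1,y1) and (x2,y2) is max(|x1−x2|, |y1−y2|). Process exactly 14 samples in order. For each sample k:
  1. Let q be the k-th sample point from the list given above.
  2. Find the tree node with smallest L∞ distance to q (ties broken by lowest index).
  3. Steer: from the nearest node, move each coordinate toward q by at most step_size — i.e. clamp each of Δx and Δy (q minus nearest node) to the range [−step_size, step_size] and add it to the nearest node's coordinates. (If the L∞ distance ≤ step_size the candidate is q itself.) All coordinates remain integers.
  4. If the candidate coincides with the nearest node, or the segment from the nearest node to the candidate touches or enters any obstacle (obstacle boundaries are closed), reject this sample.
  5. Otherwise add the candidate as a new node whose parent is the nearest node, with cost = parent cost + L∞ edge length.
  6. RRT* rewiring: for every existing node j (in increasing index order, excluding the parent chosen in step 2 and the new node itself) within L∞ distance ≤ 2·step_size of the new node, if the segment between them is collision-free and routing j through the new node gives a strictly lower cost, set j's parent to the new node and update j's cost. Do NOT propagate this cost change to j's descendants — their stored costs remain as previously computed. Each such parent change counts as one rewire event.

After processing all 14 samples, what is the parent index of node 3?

Parent of node 3: 0

1. q=(9,7) nearest=0 d=9 new=(4,6) → add node 1 parent=0 cost=4
2. q=(26,9) nearest=1 d=22 new=(8,9) → blocked by [5,7]×[6,8], reject
3. q=(29,11) nearest=1 d=25 new=(8,10) → blocked by [5,7]×[6,8], reject
4. q=(20,10) nearest=1 d=16 new=(8,10) → blocked by [5,7]×[6,8], reject
5. q=(6,2) nearest=1 d=4 new=(6,2) → add node 2 parent=1 cost=8
6. q=(28,9) nearest=2 d=22 new=(10,6) → blocked by [9,14]×[5,7], reject
7. q=(10,6) nearest=2 d=4 new=(10,6) → blocked by [9,14]×[5,7], reject
8. q=(9,6) nearest=2 d=4 new=(9,6) → blocked by [9,14]×[5,7], reject
9. q=(1,5) nearest=0 d=3 new=(1,5) → add node 3 parent=0 cost=3
10. q=(21,11) nearest=2 d=15 new=(10,6) → blocked by [9,14]×[5,7], reject
11. q=(22,11) nearest=2 d=16 new=(10,6) → blocked by [9,14]×[5,7], reject
12. q=(18,12) nearest=2 d=12 new=(10,6) → blocked by [9,14]×[5,7], reject
13. q=(22,11) nearest=2 d=16 new=(10,6) → blocked by [9,14]×[5,7], reject
14. q=(15,7) nearest=2 d=9 new=(10,6) → blocked by [9,14]×[5,7], reject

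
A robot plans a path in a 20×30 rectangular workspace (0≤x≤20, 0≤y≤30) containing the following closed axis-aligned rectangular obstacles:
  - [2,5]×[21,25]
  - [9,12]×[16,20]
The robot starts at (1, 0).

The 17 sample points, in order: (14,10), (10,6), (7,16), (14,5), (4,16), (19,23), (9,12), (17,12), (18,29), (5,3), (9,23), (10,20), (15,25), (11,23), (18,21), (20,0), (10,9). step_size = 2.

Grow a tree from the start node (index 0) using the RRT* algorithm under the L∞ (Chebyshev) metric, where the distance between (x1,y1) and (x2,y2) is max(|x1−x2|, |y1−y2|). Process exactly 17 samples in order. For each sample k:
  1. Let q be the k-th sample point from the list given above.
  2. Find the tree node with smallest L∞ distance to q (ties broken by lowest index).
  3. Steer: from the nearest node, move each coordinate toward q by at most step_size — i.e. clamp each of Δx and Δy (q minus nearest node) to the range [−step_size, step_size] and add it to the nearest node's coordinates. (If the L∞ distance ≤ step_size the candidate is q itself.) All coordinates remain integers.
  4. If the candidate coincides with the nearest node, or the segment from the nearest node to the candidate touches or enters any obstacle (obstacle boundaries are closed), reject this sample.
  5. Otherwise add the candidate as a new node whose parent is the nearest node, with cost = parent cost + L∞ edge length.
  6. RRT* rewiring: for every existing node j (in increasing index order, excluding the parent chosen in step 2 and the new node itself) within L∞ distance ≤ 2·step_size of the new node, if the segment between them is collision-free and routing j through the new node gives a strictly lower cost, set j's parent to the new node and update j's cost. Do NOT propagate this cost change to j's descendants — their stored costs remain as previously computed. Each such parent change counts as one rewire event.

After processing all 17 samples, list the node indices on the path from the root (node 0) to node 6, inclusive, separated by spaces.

1. q=(14,10) nearest=0 d=13 new=(3,2) → add node 1 parent=0 cost=2
2. q=(10,6) nearest=1 d=7 new=(5,4) → add node 2 parent=1 cost=4
3. q=(7,16) nearest=2 d=12 new=(7,6) → add node 3 parent=2 cost=6
4. q=(14,5) nearest=3 d=7 new=(9,5) → add node 4 parent=3 cost=8
5. q=(4,16) nearest=3 d=10 new=(5,8) → add node 5 parent=3 cost=8
6. q=(19,23) nearest=5 d=15 new=(7,10) → add node 6 parent=5 cost=10
7. q=(9,12) nearest=6 d=2 new=(9,12) → add node 7 parent=6 cost=12
8. q=(17,12) nearest=4 d=8 new=(11,7) → add node 8 parent=4 cost=10
9. q=(18,29) nearest=7 d=17 new=(11,14) → add node 9 parent=7 cost=14
10. q=(5,3) nearest=2 d=1 new=(5,3) → add node 10 parent=2 cost=5
11. q=(9,23) nearest=9 d=9 new=(9,16) → blocked by [9,12]×[16,20], reject
12. q=(10,20) nearest=9 d=6 new=(10,16) → blocked by [9,12]×[16,20], reject
13. q=(15,25) nearest=9 d=11 new=(13,16) → add node 11 parent=9 cost=16
14. q=(11,23) nearest=11 d=7 new=(11,18) → blocked by [9,12]×[16,20], reject
15. q=(18,21) nearest=11 d=5 new=(15,18) → add node 12 parent=11 cost=18
16. q=(20,0) nearest=8 d=9 new=(13,5) → add node 13 parent=8 cost=12
17. q=(10,9) nearest=8 d=2 new=(10,9) → add node 14 parent=8 cost=12

Path: 0 1 2 3 5 6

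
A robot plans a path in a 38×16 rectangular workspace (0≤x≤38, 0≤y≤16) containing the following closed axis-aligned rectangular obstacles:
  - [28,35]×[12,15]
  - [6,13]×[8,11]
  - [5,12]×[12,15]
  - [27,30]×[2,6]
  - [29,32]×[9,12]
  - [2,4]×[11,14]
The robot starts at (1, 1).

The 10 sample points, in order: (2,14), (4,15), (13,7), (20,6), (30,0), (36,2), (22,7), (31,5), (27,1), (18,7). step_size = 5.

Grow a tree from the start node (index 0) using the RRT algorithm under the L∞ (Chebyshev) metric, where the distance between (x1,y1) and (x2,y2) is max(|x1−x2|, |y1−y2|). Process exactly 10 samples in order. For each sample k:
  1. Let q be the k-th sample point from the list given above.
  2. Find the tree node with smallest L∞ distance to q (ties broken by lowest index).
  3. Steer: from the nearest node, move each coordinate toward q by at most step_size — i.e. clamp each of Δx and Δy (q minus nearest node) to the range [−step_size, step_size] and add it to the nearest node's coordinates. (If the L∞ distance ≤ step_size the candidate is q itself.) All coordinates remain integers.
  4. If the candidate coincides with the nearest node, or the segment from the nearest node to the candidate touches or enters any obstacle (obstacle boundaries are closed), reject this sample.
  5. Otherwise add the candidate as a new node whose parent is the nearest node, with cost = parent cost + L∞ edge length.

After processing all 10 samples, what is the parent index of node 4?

Parent of node 4: 3

1. q=(2,14) nearest=0 d=13 new=(2,6) → add node 1 parent=0 cost=5
2. q=(4,15) nearest=1 d=9 new=(4,11) → blocked by [2,4]×[11,14], reject
3. q=(13,7) nearest=1 d=11 new=(7,7) → add node 2 parent=1 cost=10
4. q=(20,6) nearest=2 d=13 new=(12,6) → add node 3 parent=2 cost=15
5. q=(30,0) nearest=3 d=18 new=(17,1) → add node 4 parent=3 cost=20
6. q=(36,2) nearest=4 d=19 new=(22,2) → add node 5 parent=4 cost=25
7. q=(22,7) nearest=5 d=5 new=(22,7) → add node 6 parent=5 cost=30
8. q=(31,5) nearest=5 d=9 new=(27,5) → blocked by [27,30]×[2,6], reject
9. q=(27,1) nearest=5 d=5 new=(27,1) → add node 7 parent=5 cost=30
10. q=(18,7) nearest=6 d=4 new=(18,7) → add node 8 parent=6 cost=34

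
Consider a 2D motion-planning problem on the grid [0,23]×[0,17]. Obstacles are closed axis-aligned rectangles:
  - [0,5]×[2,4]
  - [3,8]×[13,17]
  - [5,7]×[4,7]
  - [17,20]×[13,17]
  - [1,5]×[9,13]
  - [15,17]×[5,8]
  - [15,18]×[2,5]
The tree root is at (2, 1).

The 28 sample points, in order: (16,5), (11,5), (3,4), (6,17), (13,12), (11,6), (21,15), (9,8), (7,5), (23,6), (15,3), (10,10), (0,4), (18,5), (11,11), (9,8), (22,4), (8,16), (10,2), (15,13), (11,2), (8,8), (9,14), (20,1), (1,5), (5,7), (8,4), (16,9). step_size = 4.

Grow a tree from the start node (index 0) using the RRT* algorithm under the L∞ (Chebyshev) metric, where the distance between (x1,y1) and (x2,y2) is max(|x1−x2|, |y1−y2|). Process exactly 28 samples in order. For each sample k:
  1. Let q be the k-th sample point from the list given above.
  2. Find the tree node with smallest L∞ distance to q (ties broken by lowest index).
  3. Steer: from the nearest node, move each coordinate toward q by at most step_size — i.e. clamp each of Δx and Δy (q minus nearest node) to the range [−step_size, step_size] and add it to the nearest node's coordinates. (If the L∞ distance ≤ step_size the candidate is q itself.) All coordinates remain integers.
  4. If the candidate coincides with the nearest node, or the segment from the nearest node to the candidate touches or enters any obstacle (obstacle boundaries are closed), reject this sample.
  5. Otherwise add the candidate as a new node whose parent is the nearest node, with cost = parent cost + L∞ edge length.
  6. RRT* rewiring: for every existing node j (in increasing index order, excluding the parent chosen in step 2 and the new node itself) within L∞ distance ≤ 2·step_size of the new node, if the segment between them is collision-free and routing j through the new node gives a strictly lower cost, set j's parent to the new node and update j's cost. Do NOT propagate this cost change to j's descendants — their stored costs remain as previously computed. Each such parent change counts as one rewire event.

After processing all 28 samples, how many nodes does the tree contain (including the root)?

Node count: 9

1. q=(16,5) nearest=0 d=14 new=(6,5) → blocked by [0,5]×[2,4], reject
2. q=(11,5) nearest=0 d=9 new=(6,5) → blocked by [0,5]×[2,4], reject
3. q=(3,4) nearest=0 d=3 new=(3,4) → blocked by [0,5]×[2,4], reject
4. q=(6,17) nearest=0 d=16 new=(6,5) → blocked by [0,5]×[2,4], reject
5. q=(13,12) nearest=0 d=11 new=(6,5) → blocked by [0,5]×[2,4], reject
6. q=(11,6) nearest=0 d=9 new=(6,5) → blocked by [0,5]×[2,4], reject
7. q=(21,15) nearest=0 d=19 new=(6,5) → blocked by [0,5]×[2,4], reject
8. q=(9,8) nearest=0 d=7 new=(6,5) → blocked by [0,5]×[2,4], reject
9. q=(7,5) nearest=0 d=5 new=(6,5) → blocked by [0,5]×[2,4], reject
10. q=(23,6) nearest=0 d=21 new=(6,5) → blocked by [0,5]×[2,4], reject
11. q=(15,3) nearest=0 d=13 new=(6,3) → blocked by [0,5]×[2,4], reject
12. q=(10,10) nearest=0 d=9 new=(6,5) → blocked by [0,5]×[2,4], reject
13. q=(0,4) nearest=0 d=3 new=(0,4) → blocked by [0,5]×[2,4], reject
14. q=(18,5) nearest=0 d=16 new=(6,5) → blocked by [0,5]×[2,4], reject
15. q=(11,11) nearest=0 d=10 new=(6,5) → blocked by [0,5]×[2,4], reject
16. q=(9,8) nearest=0 d=7 new=(6,5) → blocked by [0,5]×[2,4], reject
17. q=(22,4) nearest=0 d=20 new=(6,4) → blocked by [0,5]×[2,4], reject
18. q=(8,16) nearest=0 d=15 new=(6,5) → blocked by [0,5]×[2,4], reject
19. q=(10,2) nearest=0 d=8 new=(6,2) → add node 1 parent=0 cost=4
20. q=(15,13) nearest=1 d=11 new=(10,6) → add node 2 parent=1 cost=8
21. q=(11,2) nearest=2 d=4 new=(11,2) → add node 3 parent=2 cost=12
22. q=(8,8) nearest=2 d=2 new=(8,8) → add node 4 parent=2 cost=10
23. q=(9,14) nearest=4 d=6 new=(9,12) → add node 5 parent=4 cost=14
24. q=(20,1) nearest=3 d=9 new=(15,1) → add node 6 parent=3 cost=16
25. q=(1,5) nearest=0 d=4 new=(1,5) → blocked by [0,5]×[2,4], reject
26. q=(5,7) nearest=4 d=3 new=(5,7) → blocked by [5,7]×[4,7], reject
27. q=(8,4) nearest=1 d=2 new=(8,4) → add node 7 parent=1 cost=6; rewire 3→7 (9<12); rewire 6→7 (13<16)
28. q=(16,9) nearest=2 d=6 new=(14,9) → add node 8 parent=2 cost=12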